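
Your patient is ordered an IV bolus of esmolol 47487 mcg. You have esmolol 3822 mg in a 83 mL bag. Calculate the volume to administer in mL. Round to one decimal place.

Concentration = 3822 mg ÷ 83 mL = 46.04819 mg/mL = 46048.19 mcg/mL
Volume = 47487 mcg ÷ 46048.19 mcg/mL = 1.031246 mL

1.0 mL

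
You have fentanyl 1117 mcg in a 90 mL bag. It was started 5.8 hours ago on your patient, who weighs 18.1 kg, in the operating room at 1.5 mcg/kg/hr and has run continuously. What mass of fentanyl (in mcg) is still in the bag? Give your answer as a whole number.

Dose = 1.5 mcg/kg/hr × 18.1 kg = 27.15 mcg/hr
Concentration = 1117 mcg ÷ 90 mL = 12.41111 mcg/mL
Rate = 27.15 mcg/hr ÷ 12.41111 mcg/mL = 2.187556 mL/hr
Volume infused = 2.187556 mL/hr × 5.8 hr = 12.68782 mL
Volume remaining = 90 − 12.68782 = 77.31218 mL
Drug remaining = 77.31218 mL × 12.41111 mcg/mL = 959.53 mcg

960 mcg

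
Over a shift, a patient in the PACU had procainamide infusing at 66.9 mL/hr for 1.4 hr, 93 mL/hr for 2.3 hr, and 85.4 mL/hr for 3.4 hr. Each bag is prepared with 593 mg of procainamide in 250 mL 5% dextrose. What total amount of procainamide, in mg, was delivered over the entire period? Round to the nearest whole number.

1418 mg

Concentration = 593 mg ÷ 250 mL = 2.372 mg/mL
Stage 1: 66.9 mL/hr × 1.4 hr = 93.66 mL → 93.66 mL × 2.372 mg/mL = 222.1615 mg
Stage 2: 93 mL/hr × 2.3 hr = 213.9 mL → 213.9 mL × 2.372 mg/mL = 507.3708 mg
Stage 3: 85.4 mL/hr × 3.4 hr = 290.36 mL → 290.36 mL × 2.372 mg/mL = 688.7339 mg
Total = 222.1615 + 507.3708 + 688.7339 = 1418.266 mg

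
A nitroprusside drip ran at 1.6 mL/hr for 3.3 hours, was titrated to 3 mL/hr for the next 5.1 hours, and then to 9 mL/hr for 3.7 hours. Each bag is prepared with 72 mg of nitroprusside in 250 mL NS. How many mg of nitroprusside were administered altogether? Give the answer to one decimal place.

15.5 mg

Concentration = 72 mg ÷ 250 mL = 0.288 mg/mL
Stage 1: 1.6 mL/hr × 3.3 hr = 5.28 mL → 5.28 mL × 0.288 mg/mL = 1.52064 mg
Stage 2: 3 mL/hr × 5.1 hr = 15.3 mL → 15.3 mL × 0.288 mg/mL = 4.4064 mg
Stage 3: 9 mL/hr × 3.7 hr = 33.3 mL → 33.3 mL × 0.288 mg/mL = 9.5904 mg
Total = 1.52064 + 4.4064 + 9.5904 = 15.51744 mg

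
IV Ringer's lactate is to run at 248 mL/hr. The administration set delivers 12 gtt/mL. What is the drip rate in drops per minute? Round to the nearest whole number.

248 mL/hr ÷ 60 min/hr = 4.133333 mL/min
4.133333 mL/min × 12 gtt/mL = 49.6 gtt/min

50 gtt/min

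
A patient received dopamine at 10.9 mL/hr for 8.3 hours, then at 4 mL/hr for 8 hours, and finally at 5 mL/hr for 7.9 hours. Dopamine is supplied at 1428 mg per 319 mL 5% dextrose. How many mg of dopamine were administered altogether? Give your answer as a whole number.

725 mg

Concentration = 1428 mg ÷ 319 mL = 4.476489 mg/mL
Stage 1: 10.9 mL/hr × 8.3 hr = 90.47 mL → 90.47 mL × 4.476489 mg/mL = 404.988 mg
Stage 2: 4 mL/hr × 8 hr = 32 mL → 32 mL × 4.476489 mg/mL = 143.2476 mg
Stage 3: 5 mL/hr × 7.9 hr = 39.5 mL → 39.5 mL × 4.476489 mg/mL = 176.8213 mg
Total = 404.988 + 143.2476 + 176.8213 = 725.0569 mg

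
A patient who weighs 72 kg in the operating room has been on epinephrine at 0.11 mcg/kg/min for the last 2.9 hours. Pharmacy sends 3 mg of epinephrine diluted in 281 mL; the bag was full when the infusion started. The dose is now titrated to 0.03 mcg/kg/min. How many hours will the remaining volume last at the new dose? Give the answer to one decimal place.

Initial rate:
Dose = 0.11 mcg/kg/min × 72 kg = 7.92 mcg/min
7.92 mcg/min × 60 min/hr = 475.2 mcg/hr
Concentration = 3 mg ÷ 281 mL = 0.01067616 mg/mL = 10.67616 mcg/mL
Rate = 475.2 mcg/hr ÷ 10.67616 mcg/mL = 44.5104 mL/hr
Volume infused so far = 44.5104 mL/hr × 2.9 hr = 129.0802 mL
Volume remaining = 281 − 129.0802 = 151.9198 mL
New rate:
Dose = 0.03 mcg/kg/min × 72 kg = 2.16 mcg/min
2.16 mcg/min × 60 min/hr = 129.6 mcg/hr
Rate = 129.6 mcg/hr ÷ 10.67616 mcg/mL = 12.1392 mL/hr
Time remaining = 151.9198 mL ÷ 12.1392 mL/hr = 12.51481 hr

12.5 hours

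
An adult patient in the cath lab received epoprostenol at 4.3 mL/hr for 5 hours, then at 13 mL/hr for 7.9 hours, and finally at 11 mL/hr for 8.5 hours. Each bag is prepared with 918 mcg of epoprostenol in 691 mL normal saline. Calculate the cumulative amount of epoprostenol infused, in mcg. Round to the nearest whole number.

289 mcg

Concentration = 918 mcg ÷ 691 mL = 1.328509 mcg/mL
Stage 1: 4.3 mL/hr × 5 hr = 21.5 mL → 21.5 mL × 1.328509 mcg/mL = 28.56295 mcg
Stage 2: 13 mL/hr × 7.9 hr = 102.7 mL → 102.7 mL × 1.328509 mcg/mL = 136.4379 mcg
Stage 3: 11 mL/hr × 8.5 hr = 93.5 mL → 93.5 mL × 1.328509 mcg/mL = 124.2156 mcg
Total = 28.56295 + 136.4379 + 124.2156 = 289.2165 mcg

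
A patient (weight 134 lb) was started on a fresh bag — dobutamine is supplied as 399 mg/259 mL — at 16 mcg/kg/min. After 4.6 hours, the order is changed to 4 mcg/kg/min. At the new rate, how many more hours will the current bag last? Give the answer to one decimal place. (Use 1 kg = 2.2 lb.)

8.9 hours

Initial rate:
Weight = 134 lb ÷ 2.2 lb/kg = 60.90909 kg
Dose = 16 mcg/kg/min × 60.90909 kg = 974.5455 mcg/min
974.5455 mcg/min × 60 min/hr = 58472.73 mcg/hr
Concentration = 399 mg ÷ 259 mL = 1.540541 mg/mL = 1540.541 mcg/mL
Rate = 58472.73 mcg/hr ÷ 1540.541 mcg/mL = 37.95598 mL/hr
Volume infused so far = 37.95598 mL/hr × 4.6 hr = 174.5975 mL
Volume remaining = 259 − 174.5975 = 84.40249 mL
New rate:
Dose = 4 mcg/kg/min × 60.90909 kg = 243.6364 mcg/min
243.6364 mcg/min × 60 min/hr = 14618.18 mcg/hr
Rate = 14618.18 mcg/hr ÷ 1540.541 mcg/mL = 9.488995 mL/hr
Time remaining = 84.40249 mL ÷ 9.488995 mL/hr = 8.894776 hr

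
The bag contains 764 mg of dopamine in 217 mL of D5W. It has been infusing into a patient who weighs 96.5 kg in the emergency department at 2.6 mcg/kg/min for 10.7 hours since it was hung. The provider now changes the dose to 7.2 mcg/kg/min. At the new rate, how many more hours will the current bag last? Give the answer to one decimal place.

14.5 hours

Initial rate:
Dose = 2.6 mcg/kg/min × 96.5 kg = 250.9 mcg/min
250.9 mcg/min × 60 min/hr = 15054 mcg/hr
Concentration = 764 mg ÷ 217 mL = 3.520737 mg/mL = 3520.737 mcg/mL
Rate = 15054 mcg/hr ÷ 3520.737 mcg/mL = 4.275809 mL/hr
Volume infused so far = 4.275809 mL/hr × 10.7 hr = 45.75116 mL
Volume remaining = 217 − 45.75116 = 171.2488 mL
New rate:
Dose = 7.2 mcg/kg/min × 96.5 kg = 694.8 mcg/min
694.8 mcg/min × 60 min/hr = 41688 mcg/hr
Rate = 41688 mcg/hr ÷ 3520.737 mcg/mL = 11.8407 mL/hr
Time remaining = 171.2488 mL ÷ 11.8407 mL/hr = 14.46273 hr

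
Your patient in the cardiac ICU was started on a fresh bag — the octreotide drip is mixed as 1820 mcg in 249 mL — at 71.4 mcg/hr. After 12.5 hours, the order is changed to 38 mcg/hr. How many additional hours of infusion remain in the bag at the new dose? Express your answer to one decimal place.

Initial rate:
Concentration = 1820 mcg ÷ 249 mL = 7.309237 mcg/mL
Rate = 71.4 mcg/hr ÷ 7.309237 mcg/mL = 9.768462 mL/hr
Volume infused so far = 9.768462 mL/hr × 12.5 hr = 122.1058 mL
Volume remaining = 249 − 122.1058 = 126.8942 mL
New rate:
Rate = 38 mcg/hr ÷ 7.309237 mcg/mL = 5.198901 mL/hr
Time remaining = 126.8942 mL ÷ 5.198901 mL/hr = 24.40789 hr

24.4 hours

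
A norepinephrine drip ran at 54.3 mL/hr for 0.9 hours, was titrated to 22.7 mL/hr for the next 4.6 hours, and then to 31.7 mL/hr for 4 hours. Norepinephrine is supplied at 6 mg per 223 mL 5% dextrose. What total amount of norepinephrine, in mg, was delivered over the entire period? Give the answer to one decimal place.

Concentration = 6 mg ÷ 223 mL = 0.02690583 mg/mL
Stage 1: 54.3 mL/hr × 0.9 hr = 48.87 mL → 48.87 mL × 0.02690583 mg/mL = 1.314888 mg
Stage 2: 22.7 mL/hr × 4.6 hr = 104.42 mL → 104.42 mL × 0.02690583 mg/mL = 2.809507 mg
Stage 3: 31.7 mL/hr × 4 hr = 126.8 mL → 126.8 mL × 0.02690583 mg/mL = 3.411659 mg
Total = 1.314888 + 2.809507 + 3.411659 = 7.536054 mg

7.5 mg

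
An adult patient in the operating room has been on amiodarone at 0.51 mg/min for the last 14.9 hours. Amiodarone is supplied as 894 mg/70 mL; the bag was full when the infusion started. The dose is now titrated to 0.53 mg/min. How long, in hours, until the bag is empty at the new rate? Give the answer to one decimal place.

Initial rate:
0.51 mg/min × 60 min/hr = 30.6 mg/hr
Concentration = 894 mg ÷ 70 mL = 12.77143 mg/mL
Rate = 30.6 mg/hr ÷ 12.77143 mg/mL = 2.395973 mL/hr
Volume infused so far = 2.395973 mL/hr × 14.9 hr = 35.7 mL
Volume remaining = 70 − 35.7 = 34.3 mL
New rate:
0.53 mg/min × 60 min/hr = 31.8 mg/hr
Rate = 31.8 mg/hr ÷ 12.77143 mg/mL = 2.489933 mL/hr
Time remaining = 34.3 mL ÷ 2.489933 mL/hr = 13.77547 hr

13.8 hours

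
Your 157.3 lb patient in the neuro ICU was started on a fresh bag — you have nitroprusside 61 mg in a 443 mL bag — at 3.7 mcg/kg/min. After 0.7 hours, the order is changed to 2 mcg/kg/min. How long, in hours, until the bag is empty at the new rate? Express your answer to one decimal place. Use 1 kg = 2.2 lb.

Initial rate:
Weight = 157.3 lb ÷ 2.2 lb/kg = 71.5 kg
Dose = 3.7 mcg/kg/min × 71.5 kg = 264.55 mcg/min
264.55 mcg/min × 60 min/hr = 15873 mcg/hr
Concentration = 61 mg ÷ 443 mL = 0.1376975 mg/mL = 137.6975 mcg/mL
Rate = 15873 mcg/hr ÷ 137.6975 mcg/mL = 115.2744 mL/hr
Volume infused so far = 115.2744 mL/hr × 0.7 hr = 80.69209 mL
Volume remaining = 443 − 80.69209 = 362.3079 mL
New rate:
Dose = 2 mcg/kg/min × 71.5 kg = 143 mcg/min
143 mcg/min × 60 min/hr = 8580 mcg/hr
Rate = 8580 mcg/hr ÷ 137.6975 mcg/mL = 62.31049 mL/hr
Time remaining = 362.3079 mL ÷ 62.31049 mL/hr = 5.814557 hr

5.8 hours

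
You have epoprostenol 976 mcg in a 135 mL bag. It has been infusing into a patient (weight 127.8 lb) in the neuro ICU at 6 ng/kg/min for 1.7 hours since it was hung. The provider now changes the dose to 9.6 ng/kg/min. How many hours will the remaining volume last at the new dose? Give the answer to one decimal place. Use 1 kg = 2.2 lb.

Initial rate:
Weight = 127.8 lb ÷ 2.2 lb/kg = 58.09091 kg
Dose = 6 ng/kg/min × 58.09091 kg = 348.5455 ng/min
348.5455 ng/min × 60 min/hr = 20912.73 ng/hr
Concentration = 976 mcg ÷ 135 mL = 7.22963 mcg/mL = 7229.63 ng/mL
Rate = 20912.73 ng/hr ÷ 7229.63 ng/mL = 2.892642 mL/hr
Volume infused so far = 2.892642 mL/hr × 1.7 hr = 4.917491 mL
Volume remaining = 135 − 4.917491 = 130.0825 mL
New rate:
Dose = 9.6 ng/kg/min × 58.09091 kg = 557.6727 ng/min
557.6727 ng/min × 60 min/hr = 33460.36 ng/hr
Rate = 33460.36 ng/hr ÷ 7229.63 ng/mL = 4.628227 mL/hr
Time remaining = 130.0825 mL ÷ 4.628227 mL/hr = 28.10634 hr

28.1 hours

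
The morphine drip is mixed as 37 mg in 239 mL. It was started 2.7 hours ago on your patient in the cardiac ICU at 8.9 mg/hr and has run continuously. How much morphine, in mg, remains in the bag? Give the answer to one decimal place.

Concentration = 37 mg ÷ 239 mL = 0.1548117 mg/mL
Rate = 8.9 mg/hr ÷ 0.1548117 mg/mL = 57.48919 mL/hr
Volume infused = 57.48919 mL/hr × 2.7 hr = 155.2208 mL
Volume remaining = 239 − 155.2208 = 83.77919 mL
Drug remaining = 83.77919 mL × 0.1548117 mg/mL = 12.97 mg

13.0 mg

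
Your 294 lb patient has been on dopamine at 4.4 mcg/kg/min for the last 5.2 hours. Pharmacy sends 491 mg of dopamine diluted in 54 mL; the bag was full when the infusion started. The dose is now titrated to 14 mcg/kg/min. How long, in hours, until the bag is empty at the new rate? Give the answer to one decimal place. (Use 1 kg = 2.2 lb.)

Initial rate:
Weight = 294 lb ÷ 2.2 lb/kg = 133.6364 kg
Dose = 4.4 mcg/kg/min × 133.6364 kg = 588 mcg/min
588 mcg/min × 60 min/hr = 35280 mcg/hr
Concentration = 491 mg ÷ 54 mL = 9.092593 mg/mL = 9092.593 mcg/mL
Rate = 35280 mcg/hr ÷ 9092.593 mcg/mL = 3.880081 mL/hr
Volume infused so far = 3.880081 mL/hr × 5.2 hr = 20.17642 mL
Volume remaining = 54 − 20.17642 = 33.82358 mL
New rate:
Dose = 14 mcg/kg/min × 133.6364 kg = 1870.909 mcg/min
1870.909 mcg/min × 60 min/hr = 112254.5 mcg/hr
Rate = 112254.5 mcg/hr ÷ 9092.593 mcg/mL = 12.34571 mL/hr
Time remaining = 33.82358 mL ÷ 12.34571 mL/hr = 2.739702 hr

2.7 hours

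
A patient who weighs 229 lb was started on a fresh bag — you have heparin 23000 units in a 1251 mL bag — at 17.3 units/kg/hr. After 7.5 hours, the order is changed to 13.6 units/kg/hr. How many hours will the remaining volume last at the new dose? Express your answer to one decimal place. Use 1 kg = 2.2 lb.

6.7 hours

Initial rate:
Weight = 229 lb ÷ 2.2 lb/kg = 104.0909 kg
Dose = 17.3 units/kg/hr × 104.0909 kg = 1800.773 units/hr
Concentration = 23000 units ÷ 1251 mL = 18.38529 units/mL
Rate = 1800.773 units/hr ÷ 18.38529 units/mL = 97.94638 mL/hr
Volume infused so far = 97.94638 mL/hr × 7.5 hr = 734.5978 mL
Volume remaining = 1251 − 734.5978 = 516.4022 mL
New rate:
Dose = 13.6 units/kg/hr × 104.0909 kg = 1415.636 units/hr
Rate = 1415.636 units/hr ÷ 18.38529 units/mL = 76.99831 mL/hr
Time remaining = 516.4022 mL ÷ 76.99831 mL/hr = 6.706669 hr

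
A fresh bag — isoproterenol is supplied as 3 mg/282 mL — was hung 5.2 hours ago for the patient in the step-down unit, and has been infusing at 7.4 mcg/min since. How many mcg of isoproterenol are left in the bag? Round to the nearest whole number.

691 mcg

7.4 mcg/min × 60 min/hr = 444 mcg/hr
Concentration = 3 mg ÷ 282 mL = 0.0106383 mg/mL = 10.6383 mcg/mL
Rate = 444 mcg/hr ÷ 10.6383 mcg/mL = 41.736 mL/hr
Volume infused = 41.736 mL/hr × 5.2 hr = 217.0272 mL
Volume remaining = 282 − 217.0272 = 64.9728 mL
Drug remaining = 64.9728 mL × 10.6383 mcg/mL = 691.2 mcg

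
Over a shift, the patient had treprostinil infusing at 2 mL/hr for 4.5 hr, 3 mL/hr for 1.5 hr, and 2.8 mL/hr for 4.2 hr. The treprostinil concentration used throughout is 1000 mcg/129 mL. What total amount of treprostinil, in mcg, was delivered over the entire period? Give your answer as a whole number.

196 mcg

Concentration = 1000 mcg ÷ 129 mL = 7.751938 mcg/mL
Stage 1: 2 mL/hr × 4.5 hr = 9 mL → 9 mL × 7.751938 mcg/mL = 69.76744 mcg
Stage 2: 3 mL/hr × 1.5 hr = 4.5 mL → 4.5 mL × 7.751938 mcg/mL = 34.88372 mcg
Stage 3: 2.8 mL/hr × 4.2 hr = 11.76 mL → 11.76 mL × 7.751938 mcg/mL = 91.16279 mcg
Total = 69.76744 + 34.88372 + 91.16279 = 195.814 mcg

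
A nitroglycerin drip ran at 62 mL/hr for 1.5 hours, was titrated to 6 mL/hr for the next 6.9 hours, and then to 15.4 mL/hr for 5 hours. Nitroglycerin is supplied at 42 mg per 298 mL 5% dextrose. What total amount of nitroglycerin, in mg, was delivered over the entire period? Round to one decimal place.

29.8 mg

Concentration = 42 mg ÷ 298 mL = 0.1409396 mg/mL
Stage 1: 62 mL/hr × 1.5 hr = 93 mL → 93 mL × 0.1409396 mg/mL = 13.10738 mg
Stage 2: 6 mL/hr × 6.9 hr = 41.4 mL → 41.4 mL × 0.1409396 mg/mL = 5.834899 mg
Stage 3: 15.4 mL/hr × 5 hr = 77 mL → 77 mL × 0.1409396 mg/mL = 10.85235 mg
Total = 13.10738 + 5.834899 + 10.85235 = 29.79463 mg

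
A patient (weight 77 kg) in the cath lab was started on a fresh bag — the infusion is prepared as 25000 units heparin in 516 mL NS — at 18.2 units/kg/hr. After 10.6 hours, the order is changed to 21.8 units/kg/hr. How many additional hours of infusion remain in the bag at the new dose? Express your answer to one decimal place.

6.0 hours

Initial rate:
Dose = 18.2 units/kg/hr × 77 kg = 1401.4 units/hr
Concentration = 25000 units ÷ 516 mL = 48.44961 units/mL
Rate = 1401.4 units/hr ÷ 48.44961 units/mL = 28.9249 mL/hr
Volume infused so far = 28.9249 mL/hr × 10.6 hr = 306.6039 mL
Volume remaining = 516 − 306.6039 = 209.3961 mL
New rate:
Dose = 21.8 units/kg/hr × 77 kg = 1678.6 units/hr
Rate = 1678.6 units/hr ÷ 48.44961 units/mL = 34.6463 mL/hr
Time remaining = 209.3961 mL ÷ 34.6463 mL/hr = 6.043822 hr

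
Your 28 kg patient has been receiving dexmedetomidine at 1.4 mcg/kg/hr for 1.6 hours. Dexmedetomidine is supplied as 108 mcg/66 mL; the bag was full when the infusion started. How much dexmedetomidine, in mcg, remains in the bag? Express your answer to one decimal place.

45.3 mcg

Dose = 1.4 mcg/kg/hr × 28 kg = 39.2 mcg/hr
Concentration = 108 mcg ÷ 66 mL = 1.636364 mcg/mL
Rate = 39.2 mcg/hr ÷ 1.636364 mcg/mL = 23.95556 mL/hr
Volume infused = 23.95556 mL/hr × 1.6 hr = 38.32889 mL
Volume remaining = 66 − 38.32889 = 27.67111 mL
Drug remaining = 27.67111 mL × 1.636364 mcg/mL = 45.28 mcg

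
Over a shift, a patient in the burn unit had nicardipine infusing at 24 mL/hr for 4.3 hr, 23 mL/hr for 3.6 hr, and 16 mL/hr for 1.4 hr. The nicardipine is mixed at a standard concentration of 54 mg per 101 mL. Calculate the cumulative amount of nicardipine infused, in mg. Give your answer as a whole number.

111 mg

Concentration = 54 mg ÷ 101 mL = 0.5346535 mg/mL
Stage 1: 24 mL/hr × 4.3 hr = 103.2 mL → 103.2 mL × 0.5346535 mg/mL = 55.17624 mg
Stage 2: 23 mL/hr × 3.6 hr = 82.8 mL → 82.8 mL × 0.5346535 mg/mL = 44.26931 mg
Stage 3: 16 mL/hr × 1.4 hr = 22.4 mL → 22.4 mL × 0.5346535 mg/mL = 11.97624 mg
Total = 55.17624 + 44.26931 + 11.97624 = 111.4218 mg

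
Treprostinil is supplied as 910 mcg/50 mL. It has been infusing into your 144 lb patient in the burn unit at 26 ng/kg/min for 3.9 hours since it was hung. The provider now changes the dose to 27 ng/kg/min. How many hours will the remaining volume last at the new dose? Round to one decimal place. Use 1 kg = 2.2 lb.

Initial rate:
Weight = 144 lb ÷ 2.2 lb/kg = 65.45455 kg
Dose = 26 ng/kg/min × 65.45455 kg = 1701.818 ng/min
1701.818 ng/min × 60 min/hr = 102109.1 ng/hr
Concentration = 910 mcg ÷ 50 mL = 18.2 mcg/mL = 18200 ng/mL
Rate = 102109.1 ng/hr ÷ 18200 ng/mL = 5.61039 mL/hr
Volume infused so far = 5.61039 mL/hr × 3.9 hr = 21.88052 mL
Volume remaining = 50 − 21.88052 = 28.11948 mL
New rate:
Dose = 27 ng/kg/min × 65.45455 kg = 1767.273 ng/min
1767.273 ng/min × 60 min/hr = 106036.4 ng/hr
Rate = 106036.4 ng/hr ÷ 18200 ng/mL = 5.826174 mL/hr
Time remaining = 28.11948 mL ÷ 5.826174 mL/hr = 4.826406 hr

4.8 hours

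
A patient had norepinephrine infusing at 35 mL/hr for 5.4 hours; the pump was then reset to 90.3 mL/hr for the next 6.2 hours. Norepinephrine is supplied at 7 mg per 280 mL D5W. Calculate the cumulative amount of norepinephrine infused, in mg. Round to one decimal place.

18.7 mg

Concentration = 7 mg ÷ 280 mL = 0.025 mg/mL
Stage 1: 35 mL/hr × 5.4 hr = 189 mL → 189 mL × 0.025 mg/mL = 4.725 mg
Stage 2: 90.3 mL/hr × 6.2 hr = 559.86 mL → 559.86 mL × 0.025 mg/mL = 13.9965 mg
Total = 4.725 + 13.9965 = 18.7215 mg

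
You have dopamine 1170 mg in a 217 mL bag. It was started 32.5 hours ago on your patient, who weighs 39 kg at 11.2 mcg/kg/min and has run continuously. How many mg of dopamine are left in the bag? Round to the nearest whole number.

318 mg

Dose = 11.2 mcg/kg/min × 39 kg = 436.8 mcg/min
436.8 mcg/min × 60 min/hr = 26208 mcg/hr
Concentration = 1170 mg ÷ 217 mL = 5.391705 mg/mL = 5391.705 mcg/mL
Rate = 26208 mcg/hr ÷ 5391.705 mcg/mL = 4.8608 mL/hr
Volume infused = 4.8608 mL/hr × 32.5 hr = 157.976 mL
Volume remaining = 217 − 157.976 = 59.024 mL
Drug remaining = 59.024 mL × 5391.705 mcg/mL = 318240 mcg = 318.24 mg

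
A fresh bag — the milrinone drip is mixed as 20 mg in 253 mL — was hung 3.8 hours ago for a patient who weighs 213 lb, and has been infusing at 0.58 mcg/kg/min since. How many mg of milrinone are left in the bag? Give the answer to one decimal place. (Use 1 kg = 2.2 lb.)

Weight = 213 lb ÷ 2.2 lb/kg = 96.81818 kg
Dose = 0.58 mcg/kg/min × 96.81818 kg = 56.15455 mcg/min
56.15455 mcg/min × 60 min/hr = 3369.273 mcg/hr
Concentration = 20 mg ÷ 253 mL = 0.07905138 mg/mL = 79.05138 mcg/mL
Rate = 3369.273 mcg/hr ÷ 79.05138 mcg/mL = 42.6213 mL/hr
Volume infused = 42.6213 mL/hr × 3.8 hr = 161.9609 mL
Volume remaining = 253 − 161.9609 = 91.03906 mL
Drug remaining = 91.03906 mL × 79.05138 mcg/mL = 7196.764 mcg = 7.196764 mg

7.2 mg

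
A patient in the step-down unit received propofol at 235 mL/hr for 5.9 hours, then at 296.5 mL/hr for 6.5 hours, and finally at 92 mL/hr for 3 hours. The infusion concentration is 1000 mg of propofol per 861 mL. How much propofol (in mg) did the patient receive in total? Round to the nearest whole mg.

Concentration = 1000 mg ÷ 861 mL = 1.16144 mg/mL
Stage 1: 235 mL/hr × 5.9 hr = 1386.5 mL → 1386.5 mL × 1.16144 mg/mL = 1610.337 mg
Stage 2: 296.5 mL/hr × 6.5 hr = 1927.25 mL → 1927.25 mL × 1.16144 mg/mL = 2238.386 mg
Stage 3: 92 mL/hr × 3 hr = 276 mL → 276 mL × 1.16144 mg/mL = 320.5575 mg
Total = 1610.337 + 2238.386 + 320.5575 = 4169.28 mg

4169 mg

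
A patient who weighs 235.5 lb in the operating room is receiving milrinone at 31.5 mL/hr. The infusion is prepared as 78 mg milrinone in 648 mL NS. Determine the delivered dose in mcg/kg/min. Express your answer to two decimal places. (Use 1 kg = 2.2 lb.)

0.59 mcg/kg/min

Weight = 235.5 lb ÷ 2.2 lb/kg = 107.0455 kg
Concentration = 78 mg ÷ 648 mL = 0.1203704 mg/mL = 120.3704 mcg/mL
Drug rate = 31.5 mL/hr × 120.3704 mcg/mL = 3791.667 mcg/hr
3791.667 mcg/hr ÷ 60 min/hr = 63.19444 mcg/min
63.19444 mcg/min ÷ 107.0455 kg = 0.5903515 mcg/kg/min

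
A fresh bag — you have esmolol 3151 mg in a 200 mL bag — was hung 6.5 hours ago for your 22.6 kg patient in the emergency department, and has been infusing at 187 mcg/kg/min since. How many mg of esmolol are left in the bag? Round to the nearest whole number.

1503 mg

Dose = 187 mcg/kg/min × 22.6 kg = 4226.2 mcg/min
4226.2 mcg/min × 60 min/hr = 253572 mcg/hr
Concentration = 3151 mg ÷ 200 mL = 15.755 mg/mL = 15755 mcg/mL
Rate = 253572 mcg/hr ÷ 15755 mcg/mL = 16.0947 mL/hr
Volume infused = 16.0947 mL/hr × 6.5 hr = 104.6156 mL
Volume remaining = 200 − 104.6156 = 95.38445 mL
Drug remaining = 95.38445 mL × 15755 mcg/mL = 1502782 mcg = 1502.782 mg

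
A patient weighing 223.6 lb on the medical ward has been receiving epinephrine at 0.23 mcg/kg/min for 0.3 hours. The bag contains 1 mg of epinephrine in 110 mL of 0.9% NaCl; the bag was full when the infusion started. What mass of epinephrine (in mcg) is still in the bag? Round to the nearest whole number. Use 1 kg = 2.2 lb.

579 mcg

Weight = 223.6 lb ÷ 2.2 lb/kg = 101.6364 kg
Dose = 0.23 mcg/kg/min × 101.6364 kg = 23.37636 mcg/min
23.37636 mcg/min × 60 min/hr = 1402.582 mcg/hr
Concentration = 1 mg ÷ 110 mL = 0.009090909 mg/mL = 9.090909 mcg/mL
Rate = 1402.582 mcg/hr ÷ 9.090909 mcg/mL = 154.284 mL/hr
Volume infused = 154.284 mL/hr × 0.3 hr = 46.2852 mL
Volume remaining = 110 − 46.2852 = 63.7148 mL
Drug remaining = 63.7148 mL × 9.090909 mcg/mL = 579.2255 mcg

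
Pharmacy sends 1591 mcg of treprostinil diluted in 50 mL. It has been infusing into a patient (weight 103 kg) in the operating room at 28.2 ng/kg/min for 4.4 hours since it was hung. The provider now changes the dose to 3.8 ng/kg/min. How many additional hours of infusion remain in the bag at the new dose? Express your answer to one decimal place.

Initial rate:
Dose = 28.2 ng/kg/min × 103 kg = 2904.6 ng/min
2904.6 ng/min × 60 min/hr = 174276 ng/hr
Concentration = 1591 mcg ÷ 50 mL = 31.82 mcg/mL = 31820 ng/mL
Rate = 174276 ng/hr ÷ 31820 ng/mL = 5.476933 mL/hr
Volume infused so far = 5.476933 mL/hr × 4.4 hr = 24.0985 mL
Volume remaining = 50 − 24.0985 = 25.9015 mL
New rate:
Dose = 3.8 ng/kg/min × 103 kg = 391.4 ng/min
391.4 ng/min × 60 min/hr = 23484 ng/hr
Rate = 23484 ng/hr ÷ 31820 ng/mL = 0.7380264 mL/hr
Time remaining = 25.9015 mL ÷ 0.7380264 mL/hr = 35.09562 hr

35.1 hours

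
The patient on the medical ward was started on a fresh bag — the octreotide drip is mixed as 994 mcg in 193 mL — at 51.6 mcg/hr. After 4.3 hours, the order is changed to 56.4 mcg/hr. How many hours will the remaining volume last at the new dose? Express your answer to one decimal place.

13.7 hours

Initial rate:
Concentration = 994 mcg ÷ 193 mL = 5.150259 mcg/mL
Rate = 51.6 mcg/hr ÷ 5.150259 mcg/mL = 10.01891 mL/hr
Volume infused so far = 10.01891 mL/hr × 4.3 hr = 43.08133 mL
Volume remaining = 193 − 43.08133 = 149.9187 mL
New rate:
Rate = 56.4 mcg/hr ÷ 5.150259 mcg/mL = 10.95091 mL/hr
Time remaining = 149.9187 mL ÷ 10.95091 mL/hr = 13.69007 hr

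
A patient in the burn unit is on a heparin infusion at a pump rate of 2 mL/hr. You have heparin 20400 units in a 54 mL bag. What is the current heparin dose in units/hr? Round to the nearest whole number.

756 units/hr

Concentration = 20400 units ÷ 54 mL = 377.7778 units/mL
Drug rate = 2 mL/hr × 377.7778 units/mL = 755.5556 units/hr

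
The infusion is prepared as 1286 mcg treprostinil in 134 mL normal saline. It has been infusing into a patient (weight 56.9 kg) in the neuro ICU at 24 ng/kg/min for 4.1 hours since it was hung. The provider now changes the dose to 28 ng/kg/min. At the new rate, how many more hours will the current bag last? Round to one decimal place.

9.9 hours

Initial rate:
Dose = 24 ng/kg/min × 56.9 kg = 1365.6 ng/min
1365.6 ng/min × 60 min/hr = 81936 ng/hr
Concentration = 1286 mcg ÷ 134 mL = 9.597015 mcg/mL = 9597.015 ng/mL
Rate = 81936 ng/hr ÷ 9597.015 ng/mL = 8.537655 mL/hr
Volume infused so far = 8.537655 mL/hr × 4.1 hr = 35.00438 mL
Volume remaining = 134 − 35.00438 = 98.99562 mL
New rate:
Dose = 28 ng/kg/min × 56.9 kg = 1593.2 ng/min
1593.2 ng/min × 60 min/hr = 95592 ng/hr
Rate = 95592 ng/hr ÷ 9597.015 ng/mL = 9.960597 mL/hr
Time remaining = 98.99562 mL ÷ 9.960597 mL/hr = 9.938723 hr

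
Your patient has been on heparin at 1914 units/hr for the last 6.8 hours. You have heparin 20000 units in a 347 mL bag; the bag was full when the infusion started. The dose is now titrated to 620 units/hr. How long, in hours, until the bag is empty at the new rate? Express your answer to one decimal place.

11.3 hours

Initial rate:
Concentration = 20000 units ÷ 347 mL = 57.63689 units/mL
Rate = 1914 units/hr ÷ 57.63689 units/mL = 33.2079 mL/hr
Volume infused so far = 33.2079 mL/hr × 6.8 hr = 225.8137 mL
Volume remaining = 347 − 225.8137 = 121.1863 mL
New rate:
Rate = 620 units/hr ÷ 57.63689 units/mL = 10.757 mL/hr
Time remaining = 121.1863 mL ÷ 10.757 mL/hr = 11.26581 hr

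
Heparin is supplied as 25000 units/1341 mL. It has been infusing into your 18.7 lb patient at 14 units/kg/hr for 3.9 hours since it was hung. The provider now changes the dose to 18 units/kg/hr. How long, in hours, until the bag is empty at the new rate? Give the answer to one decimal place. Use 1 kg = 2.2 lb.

160.4 hours

Initial rate:
Weight = 18.7 lb ÷ 2.2 lb/kg = 8.5 kg
Dose = 14 units/kg/hr × 8.5 kg = 119 units/hr
Concentration = 25000 units ÷ 1341 mL = 18.6428 units/mL
Rate = 119 units/hr ÷ 18.6428 units/mL = 6.38316 mL/hr
Volume infused so far = 6.38316 mL/hr × 3.9 hr = 24.89432 mL
Volume remaining = 1341 − 24.89432 = 1316.106 mL
New rate:
Dose = 18 units/kg/hr × 8.5 kg = 153 units/hr
Rate = 153 units/hr ÷ 18.6428 units/mL = 8.20692 mL/hr
Time remaining = 1316.106 mL ÷ 8.20692 mL/hr = 160.3654 hr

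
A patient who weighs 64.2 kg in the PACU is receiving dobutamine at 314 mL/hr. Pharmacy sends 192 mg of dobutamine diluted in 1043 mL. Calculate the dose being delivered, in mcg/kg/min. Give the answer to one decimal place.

Concentration = 192 mg ÷ 1043 mL = 0.1840844 mg/mL = 184.0844 mcg/mL
Drug rate = 314 mL/hr × 184.0844 mcg/mL = 57802.49 mcg/hr
57802.49 mcg/hr ÷ 60 min/hr = 963.3749 mcg/min
963.3749 mcg/min ÷ 64.2 kg = 15.00584 mcg/kg/min

15.0 mcg/kg/min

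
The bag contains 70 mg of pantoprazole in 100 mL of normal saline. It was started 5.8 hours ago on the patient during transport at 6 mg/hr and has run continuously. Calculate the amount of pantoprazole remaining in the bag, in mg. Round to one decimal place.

35.2 mg

Concentration = 70 mg ÷ 100 mL = 0.7 mg/mL
Rate = 6 mg/hr ÷ 0.7 mg/mL = 8.571429 mL/hr
Volume infused = 8.571429 mL/hr × 5.8 hr = 49.71429 mL
Volume remaining = 100 − 49.71429 = 50.28571 mL
Drug remaining = 50.28571 mL × 0.7 mg/mL = 35.2 mg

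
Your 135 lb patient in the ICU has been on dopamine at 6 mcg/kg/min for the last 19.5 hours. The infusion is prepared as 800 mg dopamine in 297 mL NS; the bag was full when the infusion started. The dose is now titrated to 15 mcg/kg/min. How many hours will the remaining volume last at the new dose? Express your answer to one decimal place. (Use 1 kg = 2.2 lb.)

Initial rate:
Weight = 135 lb ÷ 2.2 lb/kg = 61.36364 kg
Dose = 6 mcg/kg/min × 61.36364 kg = 368.1818 mcg/min
368.1818 mcg/min × 60 min/hr = 22090.91 mcg/hr
Concentration = 800 mg ÷ 297 mL = 2.693603 mg/mL = 2693.603 mcg/mL
Rate = 22090.91 mcg/hr ÷ 2693.603 mcg/mL = 8.20125 mL/hr
Volume infused so far = 8.20125 mL/hr × 19.5 hr = 159.9244 mL
Volume remaining = 297 − 159.9244 = 137.0756 mL
New rate:
Dose = 15 mcg/kg/min × 61.36364 kg = 920.4545 mcg/min
920.4545 mcg/min × 60 min/hr = 55227.27 mcg/hr
Rate = 55227.27 mcg/hr ÷ 2693.603 mcg/mL = 20.50312 mL/hr
Time remaining = 137.0756 mL ÷ 20.50312 mL/hr = 6.685597 hr

6.7 hours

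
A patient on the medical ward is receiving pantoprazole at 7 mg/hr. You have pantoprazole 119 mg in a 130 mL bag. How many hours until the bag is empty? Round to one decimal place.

Concentration = 119 mg ÷ 130 mL = 0.9153846 mg/mL
Rate = 7 mg/hr ÷ 0.9153846 mg/mL = 7.647059 mL/hr
Duration = 130 mL ÷ 7.647059 mL/hr = 17 hr

17.0 hours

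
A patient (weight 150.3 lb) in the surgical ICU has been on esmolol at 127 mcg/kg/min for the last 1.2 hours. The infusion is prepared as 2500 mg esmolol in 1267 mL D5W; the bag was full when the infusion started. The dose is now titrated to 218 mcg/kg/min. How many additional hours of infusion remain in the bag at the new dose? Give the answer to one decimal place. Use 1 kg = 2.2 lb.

Initial rate:
Weight = 150.3 lb ÷ 2.2 lb/kg = 68.31818 kg
Dose = 127 mcg/kg/min × 68.31818 kg = 8676.409 mcg/min
8676.409 mcg/min × 60 min/hr = 520584.5 mcg/hr
Concentration = 2500 mg ÷ 1267 mL = 1.973165 mg/mL = 1973.165 mcg/mL
Rate = 520584.5 mcg/hr ÷ 1973.165 mcg/mL = 263.8322 mL/hr
Volume infused so far = 263.8322 mL/hr × 1.2 hr = 316.5987 mL
Volume remaining = 1267 − 316.5987 = 950.4013 mL
New rate:
Dose = 218 mcg/kg/min × 68.31818 kg = 14893.36 mcg/min
14893.36 mcg/min × 60 min/hr = 893601.8 mcg/hr
Rate = 893601.8 mcg/hr ÷ 1973.165 mcg/mL = 452.8774 mL/hr
Time remaining = 950.4013 mL ÷ 452.8774 mL/hr = 2.098584 hr

2.1 hours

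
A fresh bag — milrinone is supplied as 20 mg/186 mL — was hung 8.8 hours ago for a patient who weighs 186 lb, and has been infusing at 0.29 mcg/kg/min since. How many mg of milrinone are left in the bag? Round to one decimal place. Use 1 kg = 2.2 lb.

Weight = 186 lb ÷ 2.2 lb/kg = 84.54545 kg
Dose = 0.29 mcg/kg/min × 84.54545 kg = 24.51818 mcg/min
24.51818 mcg/min × 60 min/hr = 1471.091 mcg/hr
Concentration = 20 mg ÷ 186 mL = 0.1075269 mg/mL = 107.5269 mcg/mL
Rate = 1471.091 mcg/hr ÷ 107.5269 mcg/mL = 13.68115 mL/hr
Volume infused = 13.68115 mL/hr × 8.8 hr = 120.3941 mL
Volume remaining = 186 − 120.3941 = 65.60592 mL
Drug remaining = 65.60592 mL × 107.5269 mcg/mL = 7054.4 mcg = 7.0544 mg

7.1 mg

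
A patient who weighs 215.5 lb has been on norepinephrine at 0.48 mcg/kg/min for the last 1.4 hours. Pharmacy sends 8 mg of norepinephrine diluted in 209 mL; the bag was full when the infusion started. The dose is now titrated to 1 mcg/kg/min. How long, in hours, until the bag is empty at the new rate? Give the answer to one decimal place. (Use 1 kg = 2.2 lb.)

0.7 hours

Initial rate:
Weight = 215.5 lb ÷ 2.2 lb/kg = 97.95455 kg
Dose = 0.48 mcg/kg/min × 97.95455 kg = 47.01818 mcg/min
47.01818 mcg/min × 60 min/hr = 2821.091 mcg/hr
Concentration = 8 mg ÷ 209 mL = 0.03827751 mg/mL = 38.27751 mcg/mL
Rate = 2821.091 mcg/hr ÷ 38.27751 mcg/mL = 73.701 mL/hr
Volume infused so far = 73.701 mL/hr × 1.4 hr = 103.1814 mL
Volume remaining = 209 − 103.1814 = 105.8186 mL
New rate:
Dose = 1 mcg/kg/min × 97.95455 kg = 97.95455 mcg/min
97.95455 mcg/min × 60 min/hr = 5877.273 mcg/hr
Rate = 5877.273 mcg/hr ÷ 38.27751 mcg/mL = 153.5437 mL/hr
Time remaining = 105.8186 mL ÷ 153.5437 mL/hr = 0.6891756 hr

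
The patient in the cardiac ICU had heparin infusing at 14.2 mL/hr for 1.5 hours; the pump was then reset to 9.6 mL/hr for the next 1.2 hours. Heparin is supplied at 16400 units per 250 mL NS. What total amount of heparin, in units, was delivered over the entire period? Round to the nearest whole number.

Concentration = 16400 units ÷ 250 mL = 65.6 units/mL
Stage 1: 14.2 mL/hr × 1.5 hr = 21.3 mL → 21.3 mL × 65.6 units/mL = 1397.28 units
Stage 2: 9.6 mL/hr × 1.2 hr = 11.52 mL → 11.52 mL × 65.6 units/mL = 755.712 units
Total = 1397.28 + 755.712 = 2152.992 units

2153 units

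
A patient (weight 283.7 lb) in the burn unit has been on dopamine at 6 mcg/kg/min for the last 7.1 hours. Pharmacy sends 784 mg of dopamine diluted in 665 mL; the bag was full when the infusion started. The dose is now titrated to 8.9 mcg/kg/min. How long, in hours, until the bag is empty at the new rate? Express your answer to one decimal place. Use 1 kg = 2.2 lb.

6.6 hours

Initial rate:
Weight = 283.7 lb ÷ 2.2 lb/kg = 128.9545 kg
Dose = 6 mcg/kg/min × 128.9545 kg = 773.7273 mcg/min
773.7273 mcg/min × 60 min/hr = 46423.64 mcg/hr
Concentration = 784 mg ÷ 665 mL = 1.178947 mg/mL = 1178.947 mcg/mL
Rate = 46423.64 mcg/hr ÷ 1178.947 mcg/mL = 39.37719 mL/hr
Volume infused so far = 39.37719 mL/hr × 7.1 hr = 279.5781 mL
Volume remaining = 665 − 279.5781 = 385.4219 mL
New rate:
Dose = 8.9 mcg/kg/min × 128.9545 kg = 1147.695 mcg/min
1147.695 mcg/min × 60 min/hr = 68861.73 mcg/hr
Rate = 68861.73 mcg/hr ÷ 1178.947 mcg/mL = 58.4095 mL/hr
Time remaining = 385.4219 mL ÷ 58.4095 mL/hr = 6.598617 hr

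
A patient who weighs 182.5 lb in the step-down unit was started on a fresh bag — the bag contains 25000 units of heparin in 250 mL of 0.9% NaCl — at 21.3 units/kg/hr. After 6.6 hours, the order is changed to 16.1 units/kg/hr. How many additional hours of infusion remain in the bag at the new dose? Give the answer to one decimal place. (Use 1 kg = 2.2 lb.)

Initial rate:
Weight = 182.5 lb ÷ 2.2 lb/kg = 82.95455 kg
Dose = 21.3 units/kg/hr × 82.95455 kg = 1766.932 units/hr
Concentration = 25000 units ÷ 250 mL = 100 units/mL
Rate = 1766.932 units/hr ÷ 100 units/mL = 17.66932 mL/hr
Volume infused so far = 17.66932 mL/hr × 6.6 hr = 116.6175 mL
Volume remaining = 250 − 116.6175 = 133.3825 mL
New rate:
Dose = 16.1 units/kg/hr × 82.95455 kg = 1335.568 units/hr
Rate = 1335.568 units/hr ÷ 100 units/mL = 13.35568 mL/hr
Time remaining = 133.3825 mL ÷ 13.35568 mL/hr = 9.986948 hr

10.0 hours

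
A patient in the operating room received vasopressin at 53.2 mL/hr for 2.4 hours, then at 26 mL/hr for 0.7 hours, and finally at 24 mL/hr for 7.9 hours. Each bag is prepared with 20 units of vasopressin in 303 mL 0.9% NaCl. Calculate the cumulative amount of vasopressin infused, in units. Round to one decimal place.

22.1 units

Concentration = 20 units ÷ 303 mL = 0.0660066 units/mL
Stage 1: 53.2 mL/hr × 2.4 hr = 127.68 mL → 127.68 mL × 0.0660066 units/mL = 8.427723 units
Stage 2: 26 mL/hr × 0.7 hr = 18.2 mL → 18.2 mL × 0.0660066 units/mL = 1.20132 units
Stage 3: 24 mL/hr × 7.9 hr = 189.6 mL → 189.6 mL × 0.0660066 units/mL = 12.51485 units
Total = 8.427723 + 1.20132 + 12.51485 = 22.14389 units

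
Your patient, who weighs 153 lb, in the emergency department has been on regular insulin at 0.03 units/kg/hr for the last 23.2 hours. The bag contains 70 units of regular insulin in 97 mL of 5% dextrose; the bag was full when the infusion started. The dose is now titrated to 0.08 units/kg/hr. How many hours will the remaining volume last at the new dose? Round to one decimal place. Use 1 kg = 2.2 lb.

3.9 hours

Initial rate:
Weight = 153 lb ÷ 2.2 lb/kg = 69.54545 kg
Dose = 0.03 units/kg/hr × 69.54545 kg = 2.086364 units/hr
Concentration = 70 units ÷ 97 mL = 0.7216495 units/mL
Rate = 2.086364 units/hr ÷ 0.7216495 units/mL = 2.891104 mL/hr
Volume infused so far = 2.891104 mL/hr × 23.2 hr = 67.07361 mL
Volume remaining = 97 − 67.07361 = 29.92639 mL
New rate:
Dose = 0.08 units/kg/hr × 69.54545 kg = 5.563636 units/hr
Rate = 5.563636 units/hr ÷ 0.7216495 units/mL = 7.70961 mL/hr
Time remaining = 29.92639 mL ÷ 7.70961 mL/hr = 3.881699 hr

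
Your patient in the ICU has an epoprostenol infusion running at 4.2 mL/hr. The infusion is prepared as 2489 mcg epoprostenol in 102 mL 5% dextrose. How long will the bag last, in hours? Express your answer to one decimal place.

24.3 hours

Duration = 102 mL ÷ 4.2 mL/hr = 24.28571 hr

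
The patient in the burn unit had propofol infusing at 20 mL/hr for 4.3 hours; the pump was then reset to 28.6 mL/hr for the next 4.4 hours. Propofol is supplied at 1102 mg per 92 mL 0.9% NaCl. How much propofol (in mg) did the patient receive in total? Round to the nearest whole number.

2537 mg

Concentration = 1102 mg ÷ 92 mL = 11.97826 mg/mL
Stage 1: 20 mL/hr × 4.3 hr = 86 mL → 86 mL × 11.97826 mg/mL = 1030.13 mg
Stage 2: 28.6 mL/hr × 4.4 hr = 125.84 mL → 125.84 mL × 11.97826 mg/mL = 1507.344 mg
Total = 1030.13 + 1507.344 = 2537.475 mg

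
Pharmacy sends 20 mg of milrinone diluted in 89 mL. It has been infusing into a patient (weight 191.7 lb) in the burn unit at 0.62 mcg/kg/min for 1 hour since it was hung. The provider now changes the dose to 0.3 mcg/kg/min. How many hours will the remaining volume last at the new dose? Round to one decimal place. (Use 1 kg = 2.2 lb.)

Initial rate:
Weight = 191.7 lb ÷ 2.2 lb/kg = 87.13636 kg
Dose = 0.62 mcg/kg/min × 87.13636 kg = 54.02455 mcg/min
54.02455 mcg/min × 60 min/hr = 3241.473 mcg/hr
Concentration = 20 mg ÷ 89 mL = 0.2247191 mg/mL = 224.7191 mcg/mL
Rate = 3241.473 mcg/hr ÷ 224.7191 mcg/mL = 14.42455 mL/hr
Volume infused so far = 14.42455 mL/hr × 1 hr = 14.42455 mL
Volume remaining = 89 − 14.42455 = 74.57545 mL
New rate:
Dose = 0.3 mcg/kg/min × 87.13636 kg = 26.14091 mcg/min
26.14091 mcg/min × 60 min/hr = 1568.455 mcg/hr
Rate = 1568.455 mcg/hr ÷ 224.7191 mcg/mL = 6.979623 mL/hr
Time remaining = 74.57545 mL ÷ 6.979623 mL/hr = 10.68474 hr

10.7 hours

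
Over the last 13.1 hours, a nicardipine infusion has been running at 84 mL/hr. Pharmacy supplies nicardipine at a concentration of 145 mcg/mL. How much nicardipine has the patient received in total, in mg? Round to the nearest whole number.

Concentration = 145 mcg/mL = 0.145 mg/mL
Drug rate = 84 mL/hr × 0.145 mg/mL = 12.18 mg/hr
Total = 12.18 mg/hr × 13.1 hr = 159.558 mg

160 mg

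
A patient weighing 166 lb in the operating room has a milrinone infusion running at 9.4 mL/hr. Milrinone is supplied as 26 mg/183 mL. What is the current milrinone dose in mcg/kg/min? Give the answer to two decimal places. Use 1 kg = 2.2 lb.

Weight = 166 lb ÷ 2.2 lb/kg = 75.45455 kg
Concentration = 26 mg ÷ 183 mL = 0.1420765 mg/mL = 142.0765 mcg/mL
Drug rate = 9.4 mL/hr × 142.0765 mcg/mL = 1335.519 mcg/hr
1335.519 mcg/hr ÷ 60 min/hr = 22.25865 mcg/min
22.25865 mcg/min ÷ 75.45455 kg = 0.2949942 mcg/kg/min

0.29 mcg/kg/min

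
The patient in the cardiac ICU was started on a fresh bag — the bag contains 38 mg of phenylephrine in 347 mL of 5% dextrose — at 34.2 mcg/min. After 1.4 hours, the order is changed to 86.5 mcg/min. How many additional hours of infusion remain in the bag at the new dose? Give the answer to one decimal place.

Initial rate:
34.2 mcg/min × 60 min/hr = 2052 mcg/hr
Concentration = 38 mg ÷ 347 mL = 0.1095101 mg/mL = 109.5101 mcg/mL
Rate = 2052 mcg/hr ÷ 109.5101 mcg/mL = 18.738 mL/hr
Volume infused so far = 18.738 mL/hr × 1.4 hr = 26.2332 mL
Volume remaining = 347 − 26.2332 = 320.7668 mL
New rate:
86.5 mcg/min × 60 min/hr = 5190 mcg/hr
Rate = 5190 mcg/hr ÷ 109.5101 mcg/mL = 47.39289 mL/hr
Time remaining = 320.7668 mL ÷ 47.39289 mL/hr = 6.768247 hr

6.8 hours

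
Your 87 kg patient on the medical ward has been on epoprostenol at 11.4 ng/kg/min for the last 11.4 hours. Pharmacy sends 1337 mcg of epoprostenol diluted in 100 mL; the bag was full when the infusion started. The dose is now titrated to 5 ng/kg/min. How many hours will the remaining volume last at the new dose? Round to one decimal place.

25.2 hours

Initial rate:
Dose = 11.4 ng/kg/min × 87 kg = 991.8 ng/min
991.8 ng/min × 60 min/hr = 59508 ng/hr
Concentration = 1337 mcg ÷ 100 mL = 13.37 mcg/mL = 13370 ng/mL
Rate = 59508 ng/hr ÷ 13370 ng/mL = 4.45086 mL/hr
Volume infused so far = 4.45086 mL/hr × 11.4 hr = 50.73981 mL
Volume remaining = 100 − 50.73981 = 49.26019 mL
New rate:
Dose = 5 ng/kg/min × 87 kg = 435 ng/min
435 ng/min × 60 min/hr = 26100 ng/hr
Rate = 26100 ng/hr ÷ 13370 ng/mL = 1.952132 mL/hr
Time remaining = 49.26019 mL ÷ 1.952132 mL/hr = 25.23405 hr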